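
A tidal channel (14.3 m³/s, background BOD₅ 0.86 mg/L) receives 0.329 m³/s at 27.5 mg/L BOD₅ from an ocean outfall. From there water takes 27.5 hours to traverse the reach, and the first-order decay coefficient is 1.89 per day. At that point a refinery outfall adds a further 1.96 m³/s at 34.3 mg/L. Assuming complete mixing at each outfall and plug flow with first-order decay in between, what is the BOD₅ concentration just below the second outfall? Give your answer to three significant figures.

4.20 mg/L

Mixed concentration C = ΣQC/ΣQ = (14.30·0.8600 + 0.3290·27.50) / 14.63 = 21.35/14.63 = 1.459 mg/L; combined flow 14.63 m³/s.
First-order decay: C = 1.459·exp(−k·t) = 1.459·0.1147 = 0.1673 mg/L.
Second outfall: C = (14.63·0.1673 + 1.960·34.30)/16.59 = 4.200 mg/L.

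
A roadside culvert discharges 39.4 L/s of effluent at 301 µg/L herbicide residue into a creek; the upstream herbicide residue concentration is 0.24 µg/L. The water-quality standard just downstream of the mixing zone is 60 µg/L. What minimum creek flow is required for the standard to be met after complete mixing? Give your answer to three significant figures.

Set C_mix = 60: (Q·0.2400 + 39.40·301.0) / (Q + 39.40) = 60
→ Q = 39.40·(301.0 − 60)/(60 − 0.2400) = 158.9 L/s.

159 L/s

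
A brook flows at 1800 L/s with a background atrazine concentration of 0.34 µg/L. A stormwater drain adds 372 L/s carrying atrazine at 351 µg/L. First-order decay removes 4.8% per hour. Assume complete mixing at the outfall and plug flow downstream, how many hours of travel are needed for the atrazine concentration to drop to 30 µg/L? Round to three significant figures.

14.2 h

Flow-weighted average: C = (1800·0.3400 + 372.0·351.0) / 2172 = 131200/2172 = 60.40 µg/L.
4.8%/h lost → k = −ln(1 − 0.048) = 0.04919 h⁻¹.
60.40·exp(−k·t) = 30 → t = ln(60.40/30)/k = 51210 s = 14.23 h.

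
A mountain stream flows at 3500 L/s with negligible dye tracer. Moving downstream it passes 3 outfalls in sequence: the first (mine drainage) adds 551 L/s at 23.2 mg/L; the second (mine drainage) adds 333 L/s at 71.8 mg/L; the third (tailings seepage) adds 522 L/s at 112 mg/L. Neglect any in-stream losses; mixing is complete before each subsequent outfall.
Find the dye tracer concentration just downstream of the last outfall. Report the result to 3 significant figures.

19.4 mg/L

Outfall 1: combined Q = 4051 L/s; C = (3500·0 + 551.0·23.20)/4051 = 3.156 mg/L.
Outfall 2: combined Q = 4384 L/s; C = (4051·3.156 + 333.0·71.80)/4384 = 8.370 mg/L.
Outfall 3: combined Q = 4906 L/s; C = (4384·8.370 + 522.0·112.0)/4906 = 19.40 mg/L.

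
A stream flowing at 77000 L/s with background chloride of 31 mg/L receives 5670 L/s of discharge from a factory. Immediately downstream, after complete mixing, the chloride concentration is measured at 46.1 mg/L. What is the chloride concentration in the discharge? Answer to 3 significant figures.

Mass balance: 77000·31.00 + 5670·Cₑ = 82670·46.10
→ Cₑ = (82670·46.10 − 77000·31.00) / 5670 = 251.2 mg/L.

251 mg/L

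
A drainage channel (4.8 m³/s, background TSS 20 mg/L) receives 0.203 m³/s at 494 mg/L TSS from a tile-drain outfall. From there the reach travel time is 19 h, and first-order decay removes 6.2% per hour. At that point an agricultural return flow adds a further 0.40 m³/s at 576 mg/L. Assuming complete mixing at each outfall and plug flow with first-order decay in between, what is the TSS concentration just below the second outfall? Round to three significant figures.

Mixed concentration C = ΣQC/ΣQ = (4.800·20.00 + 0.2030·494.0) / 5.003 = 196.3/5.003 = 39.23 mg/L; combined flow 5.003 m³/s.
6.2%/h lost → k = −ln(1 − 0.062) = 0.06401 h⁻¹.
After decay, C = 39.23 × e^(−kt) = 39.23 × 0.2964 = 11.63 mg/L.
At the second outfall, C = (5.003·11.63 + 0.4000·576.0) / (5.003 + 0.4000) = 53.41 mg/L.

53.4 mg/L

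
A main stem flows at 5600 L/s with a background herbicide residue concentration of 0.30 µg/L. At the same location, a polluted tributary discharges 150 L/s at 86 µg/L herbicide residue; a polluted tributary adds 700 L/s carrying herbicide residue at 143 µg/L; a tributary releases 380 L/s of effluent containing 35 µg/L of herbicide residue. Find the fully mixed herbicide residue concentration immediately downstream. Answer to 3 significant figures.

18.7 µg/L

Mixed concentration C = ΣQC/ΣQ = (5600·0.3000 + 150.0·86.00 + 700.0·143.0 + 380.0·35.00) / 6830 = 128000/6830 = 18.74 µg/L.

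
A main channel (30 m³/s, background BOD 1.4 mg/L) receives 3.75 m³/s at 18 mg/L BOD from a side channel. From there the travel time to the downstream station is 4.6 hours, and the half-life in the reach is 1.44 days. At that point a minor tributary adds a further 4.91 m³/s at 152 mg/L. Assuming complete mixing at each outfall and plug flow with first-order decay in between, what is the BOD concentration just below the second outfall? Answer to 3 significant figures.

Flow-weighted average: C = (30.00·1.400 + 3.750·18.00) / 33.75 = 109.5/33.75 = 3.244 mg/L; combined flow 33.75 m³/s.
Half-life 1.44 d → k = ln 2 / 1.44 = 0.4814 d⁻¹.
Decay over the reach: 3.244·exp(−kt) = 3.244·0.9119 = 2.959 mg/L.
At the second outfall, C = (33.75·2.959 + 4.910·152.0) / (33.75 + 4.910) = 21.89 mg/L.

21.9 mg/L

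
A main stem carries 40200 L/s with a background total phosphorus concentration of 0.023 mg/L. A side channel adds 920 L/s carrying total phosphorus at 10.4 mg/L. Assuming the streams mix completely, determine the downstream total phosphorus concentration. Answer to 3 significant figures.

Mixed concentration C = ΣQC/ΣQ = (40200·0.02300 + 920.0·10.40) / 41120 = 10490/41120 = 0.2552 mg/L.

0.255 mg/L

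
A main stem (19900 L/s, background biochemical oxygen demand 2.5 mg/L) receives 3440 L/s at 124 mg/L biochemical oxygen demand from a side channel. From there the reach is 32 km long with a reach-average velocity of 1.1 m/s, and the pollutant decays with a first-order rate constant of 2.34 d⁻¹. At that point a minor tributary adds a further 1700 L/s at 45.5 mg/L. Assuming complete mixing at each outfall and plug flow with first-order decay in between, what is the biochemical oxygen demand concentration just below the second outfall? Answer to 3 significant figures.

11.7 mg/L

Conservation of mass: C = (19900·2.500 + 3440·124.0) / 23340 = 476300/23340 = 20.41 mg/L; combined flow 23340 L/s.
Travel time t = 32·1000 / 1.1 = 29090 s = 8.081 h.
Decay over the reach: 20.41·exp(−kt) = 20.41·0.4548 = 9.281 mg/L.
At the second outfall, C = (23340·9.281 + 1700·45.50) / (23340 + 1700) = 11.74 mg/L.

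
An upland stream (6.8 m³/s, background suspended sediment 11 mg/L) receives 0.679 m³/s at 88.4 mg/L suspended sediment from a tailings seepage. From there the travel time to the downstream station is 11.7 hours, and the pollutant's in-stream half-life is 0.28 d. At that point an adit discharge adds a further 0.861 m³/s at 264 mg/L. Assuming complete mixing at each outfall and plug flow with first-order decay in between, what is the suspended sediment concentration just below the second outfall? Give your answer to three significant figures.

Flow-weighted average: C = (6.800·11.00 + 0.6790·88.40) / 7.479 = 134.8/7.479 = 18.03 mg/L; combined flow 7.479 m³/s.
Half-life 0.28 d → k = ln 2 / 0.28 = 2.476 d⁻¹.
Applying C = C₀e^(−kt): 18.03 × 0.2991 = 5.393 mg/L.
At the second outfall, C = (7.479·5.393 + 0.8610·264.0) / (7.479 + 0.8610) = 32.09 mg/L.

32.1 mg/L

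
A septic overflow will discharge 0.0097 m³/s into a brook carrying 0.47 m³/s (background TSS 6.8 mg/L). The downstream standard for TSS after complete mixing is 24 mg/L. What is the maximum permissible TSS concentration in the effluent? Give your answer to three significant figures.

857 mg/L

At the limit, (Qr·Cr + Qe·Cₑ)/(Qr + Qe) = 24:
Cₑ = (0.4797·24 − 0.4700·6.800) / 0.009700 = 857.4 mg/L.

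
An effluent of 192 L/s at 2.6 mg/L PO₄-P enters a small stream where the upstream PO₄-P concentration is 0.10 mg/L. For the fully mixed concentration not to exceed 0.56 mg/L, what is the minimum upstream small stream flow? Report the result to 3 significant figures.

Set C_mix = 0.56: (Q·0.1000 + 192.0·2.600) / (Q + 192.0) = 0.56
→ Q = 192.0·(2.600 − 0.56)/(0.56 − 0.1000) = 851.5 L/s.

851 L/s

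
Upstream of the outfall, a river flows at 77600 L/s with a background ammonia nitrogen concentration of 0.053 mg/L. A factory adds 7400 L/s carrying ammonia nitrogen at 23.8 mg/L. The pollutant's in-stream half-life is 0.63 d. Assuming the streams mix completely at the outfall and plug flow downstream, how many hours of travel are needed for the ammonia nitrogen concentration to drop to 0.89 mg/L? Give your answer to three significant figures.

18.9 h

After mixing, C = (77600·0.05300 + 7400·23.80) / 85000 = 180200/85000 = 2.120 mg/L.
Half-life 0.63 d → k = ln 2 / 0.63 = 1.100 d⁻¹.
2.120·exp(−k·t) = 0.89 → t = ln(2.120/0.89)/k = 68170 s = 18.94 h.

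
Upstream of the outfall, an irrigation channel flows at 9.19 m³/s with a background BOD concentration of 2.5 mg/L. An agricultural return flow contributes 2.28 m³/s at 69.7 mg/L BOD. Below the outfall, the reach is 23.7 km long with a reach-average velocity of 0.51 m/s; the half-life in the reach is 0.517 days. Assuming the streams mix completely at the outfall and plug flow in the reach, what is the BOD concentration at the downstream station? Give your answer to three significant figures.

Mixed concentration C = ΣQC/ΣQ = (9.190·2.500 + 2.280·69.70) / 11.47 = 181.9/11.47 = 15.86 mg/L.
Travel time t = 23.7·1000 / 0.51 = 46470 s = 12.91 h.
Half-life 0.517 d → k = ln 2 / 0.517 = 1.341 d⁻¹.
After decay, C = 15.86 × e^(−kt) = 15.86 × 0.4862 = 7.710 mg/L.

7.71 mg/L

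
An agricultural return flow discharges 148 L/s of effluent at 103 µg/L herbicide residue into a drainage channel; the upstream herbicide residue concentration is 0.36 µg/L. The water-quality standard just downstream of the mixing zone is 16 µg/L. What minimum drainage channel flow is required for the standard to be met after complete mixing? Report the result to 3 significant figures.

823 L/s

Set C_mix = 16: (Q·0.3600 + 148.0·103.0) / (Q + 148.0) = 16
→ Q = 148.0·(103.0 − 16)/(16 − 0.3600) = 823.3 L/s.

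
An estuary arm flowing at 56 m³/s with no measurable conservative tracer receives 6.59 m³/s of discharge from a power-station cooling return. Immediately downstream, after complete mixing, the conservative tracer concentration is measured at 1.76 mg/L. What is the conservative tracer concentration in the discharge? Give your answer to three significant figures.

16.7 mg/L

Mass balance: 56.00·0 + 6.590·Cₑ = 62.59·1.760
→ Cₑ = (62.59·1.760 − 56.00·0) / 6.590 = 16.72 mg/L.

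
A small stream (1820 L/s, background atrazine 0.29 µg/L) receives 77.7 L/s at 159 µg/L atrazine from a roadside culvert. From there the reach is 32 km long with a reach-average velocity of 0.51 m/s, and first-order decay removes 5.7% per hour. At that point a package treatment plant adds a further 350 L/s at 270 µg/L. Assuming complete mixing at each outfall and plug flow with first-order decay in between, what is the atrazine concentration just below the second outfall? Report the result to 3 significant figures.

44.1 µg/L

Flow-weighted average: C = (1820·0.2900 + 77.70·159.0) / 1898 = 12880/1898 = 6.788 µg/L; combined flow 1898 L/s.
Travel time t = 32·1000 / 0.51 = 62750 s = 17.43 h.
5.7%/h lost → k = −ln(1 − 0.057) = 0.05869 h⁻¹.
First-order decay: C = 6.788·exp(−k·t) = 6.788·0.3596 = 2.441 µg/L.
Second outfall: C = (1898·2.441 + 350.0·270.0)/2248 = 44.10 µg/L.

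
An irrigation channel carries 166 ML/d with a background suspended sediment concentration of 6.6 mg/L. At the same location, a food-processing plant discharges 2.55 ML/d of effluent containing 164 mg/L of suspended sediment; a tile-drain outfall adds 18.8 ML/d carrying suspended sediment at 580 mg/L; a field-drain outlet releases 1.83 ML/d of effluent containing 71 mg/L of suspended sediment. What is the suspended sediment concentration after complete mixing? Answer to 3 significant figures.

66.3 mg/L

Flow-weighted average: C = (166.0·6.600 + 2.550·164.0 + 18.80·580.0 + 1.830·71.00) / 189.2 = 12550/189.2 = 66.33 mg/L.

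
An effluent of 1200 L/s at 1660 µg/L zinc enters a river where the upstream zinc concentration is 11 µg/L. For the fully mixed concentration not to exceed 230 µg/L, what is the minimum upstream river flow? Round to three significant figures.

Set C_mix = 230: (Q·11.00 + 1200·1660) / (Q + 1200) = 230
→ Q = 1200·(1660 − 230)/(230 − 11.00) = 7836 L/s.

7840 L/s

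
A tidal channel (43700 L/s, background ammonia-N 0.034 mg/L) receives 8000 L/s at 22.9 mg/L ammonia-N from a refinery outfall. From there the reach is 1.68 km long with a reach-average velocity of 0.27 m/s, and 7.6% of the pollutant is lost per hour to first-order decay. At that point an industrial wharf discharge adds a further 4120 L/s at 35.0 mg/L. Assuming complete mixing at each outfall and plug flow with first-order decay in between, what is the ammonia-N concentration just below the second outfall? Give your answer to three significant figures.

5.47 mg/L

Flow-weighted average: C = (43700·0.03400 + 8000·22.90) / 51700 = 184700/51700 = 3.572 mg/L; combined flow 51700 L/s.
Travel time t = 1.68·1000 / 0.27 = 6222 s = 1.728 h.
7.6%/h lost → k = −ln(1 − 0.076) = 0.07904 h⁻¹.
After decay, C = 3.572 × e^(−kt) = 3.572 × 0.8723 = 3.116 mg/L.
Second outfall: C = (51700·3.116 + 4120·35.00)/55820 = 5.469 mg/L.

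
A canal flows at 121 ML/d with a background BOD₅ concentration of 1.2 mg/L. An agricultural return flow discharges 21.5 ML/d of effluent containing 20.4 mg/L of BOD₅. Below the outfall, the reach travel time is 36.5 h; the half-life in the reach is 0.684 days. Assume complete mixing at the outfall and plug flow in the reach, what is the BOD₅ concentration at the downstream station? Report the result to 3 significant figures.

Conservation of mass: C = (121.0·1.200 + 21.50·20.40) / 142.5 = 583.8/142.5 = 4.097 mg/L.
Half-life 0.684 d → k = ln 2 / 0.684 = 1.013 d⁻¹.
First-order decay: C = 4.097·exp(−k·t) = 4.097·0.2141 = 0.8773 mg/L.

0.877 mg/L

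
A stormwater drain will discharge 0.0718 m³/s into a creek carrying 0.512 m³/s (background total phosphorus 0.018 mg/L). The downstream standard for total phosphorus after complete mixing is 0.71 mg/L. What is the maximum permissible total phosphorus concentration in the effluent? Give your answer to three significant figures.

At the limit, (Qr·Cr + Qe·Cₑ)/(Qr + Qe) = 0.71:
Cₑ = (0.5838·0.71 − 0.5120·0.01800) / 0.07180 = 5.645 mg/L.

5.64 mg/L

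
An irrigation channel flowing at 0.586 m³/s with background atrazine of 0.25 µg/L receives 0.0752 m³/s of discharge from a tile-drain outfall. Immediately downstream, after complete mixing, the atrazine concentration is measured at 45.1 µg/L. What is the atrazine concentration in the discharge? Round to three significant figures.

Mass balance: 0.5860·0.2500 + 0.07520·Cₑ = 0.6612·45.10
→ Cₑ = (0.6612·45.10 − 0.5860·0.2500) / 0.07520 = 394.6 µg/L.

395 µg/L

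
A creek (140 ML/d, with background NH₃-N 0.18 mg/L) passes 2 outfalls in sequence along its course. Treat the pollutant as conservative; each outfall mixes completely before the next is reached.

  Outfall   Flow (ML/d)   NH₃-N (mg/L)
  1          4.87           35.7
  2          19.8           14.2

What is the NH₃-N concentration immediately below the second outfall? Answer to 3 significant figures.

2.92 mg/L

Outfall 1: combined Q = 144.9 ML/d; C = (140.0·0.1800 + 4.870·35.70)/144.9 = 1.374 mg/L.
Outfall 2: combined Q = 164.7 ML/d; C = (144.9·1.374 + 19.80·14.20)/164.7 = 2.916 mg/L.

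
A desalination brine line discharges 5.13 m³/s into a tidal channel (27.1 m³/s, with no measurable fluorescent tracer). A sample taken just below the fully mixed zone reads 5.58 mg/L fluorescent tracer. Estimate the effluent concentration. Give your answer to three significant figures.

35.1 mg/L

Mass balance: 27.10·0 + 5.130·Cₑ = 32.23·5.580
→ Cₑ = (32.23·5.580 − 27.10·0) / 5.130 = 35.06 mg/L.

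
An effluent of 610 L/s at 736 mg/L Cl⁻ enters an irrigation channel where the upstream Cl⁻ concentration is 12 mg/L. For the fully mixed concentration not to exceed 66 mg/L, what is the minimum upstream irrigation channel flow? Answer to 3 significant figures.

Set C_mix = 66: (Q·12.00 + 610.0·736.0) / (Q + 610.0) = 66
→ Q = 610.0·(736.0 − 66)/(66 − 12.00) = 7569 L/s.

7570 L/s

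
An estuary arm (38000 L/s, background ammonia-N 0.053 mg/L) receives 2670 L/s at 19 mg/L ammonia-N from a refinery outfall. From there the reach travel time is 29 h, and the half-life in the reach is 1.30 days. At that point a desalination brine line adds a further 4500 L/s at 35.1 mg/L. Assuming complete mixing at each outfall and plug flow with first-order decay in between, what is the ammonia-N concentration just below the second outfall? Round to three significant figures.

Mixed concentration C = ΣQC/ΣQ = (38000·0.05300 + 2670·19.00) / 40670 = 52740/40670 = 1.297 mg/L; combined flow 40670 L/s.
Half-life 1.30 d → k = ln 2 / 1.30 = 0.5332 d⁻¹.
First-order decay: C = 1.297·exp(−k·t) = 1.297·0.5250 = 0.6809 mg/L.
At the second outfall, C = (40670·0.6809 + 4500·35.10) / (40670 + 4500) = 4.110 mg/L.

4.11 mg/L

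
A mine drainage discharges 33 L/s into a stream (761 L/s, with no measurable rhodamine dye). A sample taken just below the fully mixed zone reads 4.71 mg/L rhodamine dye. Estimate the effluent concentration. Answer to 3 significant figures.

Mass balance: 761.0·0 + 33.00·Cₑ = 794.0·4.710
→ Cₑ = (794.0·4.710 − 761.0·0) / 33.00 = 113.3 mg/L.

113 mg/L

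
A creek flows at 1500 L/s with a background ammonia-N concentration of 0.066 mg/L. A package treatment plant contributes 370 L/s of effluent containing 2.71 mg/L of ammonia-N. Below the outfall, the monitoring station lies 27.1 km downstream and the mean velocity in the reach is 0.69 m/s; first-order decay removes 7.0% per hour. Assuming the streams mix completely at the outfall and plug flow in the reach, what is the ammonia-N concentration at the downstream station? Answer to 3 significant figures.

0.267 mg/L

Mass balance: C = (1500·0.06600 + 370.0·2.710) / 1870 = 1102/1870 = 0.5891 mg/L.
Travel time t = 27.1·1000 / 0.69 = 39280 s = 10.91 h.
7.0%/h lost → k = −ln(1 − 0.07) = 0.07257 h⁻¹.
Decay over the reach: 0.5891·exp(−kt) = 0.5891·0.4531 = 0.2669 mg/L.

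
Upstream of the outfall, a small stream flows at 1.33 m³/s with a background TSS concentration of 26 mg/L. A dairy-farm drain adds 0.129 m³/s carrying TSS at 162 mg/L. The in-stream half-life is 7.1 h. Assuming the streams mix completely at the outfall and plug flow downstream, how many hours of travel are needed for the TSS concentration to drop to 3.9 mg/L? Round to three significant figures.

Mass balance: C = (1.330·26.00 + 0.1290·162.0) / 1.459 = 55.48/1.459 = 38.02 mg/L.
Half-life 7.1 h → k = ln 2 / 7.1 = 0.09763 h⁻¹ = 2.343 d⁻¹.
38.02·exp(−k·t) = 3.9 → t = ln(38.02/3.9)/k = 83970 s = 23.33 h.

23.3 h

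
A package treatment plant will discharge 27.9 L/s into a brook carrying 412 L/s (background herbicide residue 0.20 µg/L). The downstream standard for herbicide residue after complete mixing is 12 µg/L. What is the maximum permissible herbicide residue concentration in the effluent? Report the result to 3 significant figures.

186 µg/L

At the limit, (Qr·Cr + Qe·Cₑ)/(Qr + Qe) = 12:
Cₑ = (439.9·12 − 412.0·0.2000) / 27.90 = 186.3 µg/L.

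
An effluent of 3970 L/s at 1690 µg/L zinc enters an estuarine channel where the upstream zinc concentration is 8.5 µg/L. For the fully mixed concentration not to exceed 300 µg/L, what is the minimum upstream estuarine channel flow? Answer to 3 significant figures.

Set C_mix = 300: (Q·8.500 + 3970·1690) / (Q + 3970) = 300
→ Q = 3970·(1690 − 300)/(300 − 8.500) = 18930 L/s.

18900 L/s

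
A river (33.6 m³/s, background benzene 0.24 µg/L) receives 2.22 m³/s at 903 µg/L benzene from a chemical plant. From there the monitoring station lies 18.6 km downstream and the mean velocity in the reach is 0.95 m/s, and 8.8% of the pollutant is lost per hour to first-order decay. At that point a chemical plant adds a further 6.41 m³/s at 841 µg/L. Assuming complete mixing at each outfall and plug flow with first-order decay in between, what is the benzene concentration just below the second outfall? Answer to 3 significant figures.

157 µg/L

After mixing, C = (33.60·0.2400 + 2.220·903.0) / 35.82 = 2013/35.82 = 56.19 µg/L; combined flow 35.82 m³/s.
Travel time t = 18.6·1000 / 0.95 = 19580 s = 5.439 h.
8.8%/h lost → k = −ln(1 − 0.088) = 0.09212 h⁻¹.
After decay, C = 56.19 × e^(−kt) = 56.19 × 0.6059 = 34.05 µg/L.
Second outfall: C = (35.82·34.05 + 6.410·841.0)/42.23 = 156.5 µg/L.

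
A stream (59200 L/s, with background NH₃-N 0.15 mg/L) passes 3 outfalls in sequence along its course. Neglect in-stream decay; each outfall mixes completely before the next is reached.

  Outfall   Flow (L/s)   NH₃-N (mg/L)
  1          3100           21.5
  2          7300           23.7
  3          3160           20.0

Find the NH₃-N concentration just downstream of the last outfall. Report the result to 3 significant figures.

After outfall 1: Q = 59200 + 3100 = 62300 L/s; C = (59200·0.1500 + 3100·21.50)/62300 = 1.212 mg/L.
After outfall 2: Q = 62300 + 7300 = 69600 L/s; C = (62300·1.212 + 7300·23.70)/69600 = 3.571 mg/L.
After outfall 3: Q = 69600 + 3160 = 72760 L/s; C = (69600·3.571 + 3160·20.00)/72760 = 4.284 mg/L.

4.28 mg/L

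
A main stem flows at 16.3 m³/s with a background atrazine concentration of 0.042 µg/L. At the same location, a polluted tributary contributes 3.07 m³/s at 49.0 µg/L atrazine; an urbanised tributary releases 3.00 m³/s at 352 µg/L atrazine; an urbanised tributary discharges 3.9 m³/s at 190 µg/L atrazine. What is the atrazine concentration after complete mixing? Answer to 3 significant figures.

74.2 µg/L

After mixing, C = (16.30·0.04200 + 3.070·49.00 + 3.000·352.0 + 3.900·190.0) / 26.27 = 1948/26.27 = 74.16 µg/L.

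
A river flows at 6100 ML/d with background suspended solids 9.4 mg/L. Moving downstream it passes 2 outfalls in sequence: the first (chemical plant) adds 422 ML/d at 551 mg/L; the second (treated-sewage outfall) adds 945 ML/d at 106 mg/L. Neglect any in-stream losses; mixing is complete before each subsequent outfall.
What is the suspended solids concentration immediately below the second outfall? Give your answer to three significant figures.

52.2 mg/L

Outfall 1: combined Q = 6522 ML/d; C = (6100·9.400 + 422.0·551.0)/6522 = 44.44 mg/L.
Outfall 2: combined Q = 7467 ML/d; C = (6522·44.44 + 945.0·106.0)/7467 = 52.23 mg/L.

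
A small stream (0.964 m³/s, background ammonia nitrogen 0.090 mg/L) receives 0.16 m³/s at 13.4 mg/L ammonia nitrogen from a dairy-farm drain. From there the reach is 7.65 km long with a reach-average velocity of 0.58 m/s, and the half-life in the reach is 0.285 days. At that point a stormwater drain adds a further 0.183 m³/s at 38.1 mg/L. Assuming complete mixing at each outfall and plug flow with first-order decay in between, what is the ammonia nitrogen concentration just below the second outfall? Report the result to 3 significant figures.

6.51 mg/L

Flow-weighted average: C = (0.9640·0.09000 + 0.1600·13.40) / 1.124 = 2.231/1.124 = 1.985 mg/L; combined flow 1.124 m³/s.
Travel time t = 7.65·1000 / 0.58 = 13190 s = 3.664 h.
Half-life 0.285 d → k = ln 2 / 0.285 = 2.432 d⁻¹.
Decay over the reach: 1.985·exp(−kt) = 1.985·0.6899 = 1.369 mg/L.
At the second outfall, C = (1.124·1.369 + 0.1830·38.10) / (1.124 + 0.1830) = 6.512 mg/L.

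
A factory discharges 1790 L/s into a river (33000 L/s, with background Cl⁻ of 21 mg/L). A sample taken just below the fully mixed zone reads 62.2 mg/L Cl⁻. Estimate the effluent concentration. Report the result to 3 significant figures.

Mass balance: 33000·21.00 + 1790·Cₑ = 34790·62.20
→ Cₑ = (34790·62.20 − 33000·21.00) / 1790 = 821.8 mg/L.

822 mg/L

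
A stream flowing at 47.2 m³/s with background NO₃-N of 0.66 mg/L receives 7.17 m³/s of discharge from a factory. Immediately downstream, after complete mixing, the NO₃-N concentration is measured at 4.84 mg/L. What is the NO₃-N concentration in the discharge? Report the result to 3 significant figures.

Mass balance: 47.20·0.6600 + 7.170·Cₑ = 54.37·4.840
→ Cₑ = (54.37·4.840 − 47.20·0.6600) / 7.170 = 32.36 mg/L.

32.4 mg/L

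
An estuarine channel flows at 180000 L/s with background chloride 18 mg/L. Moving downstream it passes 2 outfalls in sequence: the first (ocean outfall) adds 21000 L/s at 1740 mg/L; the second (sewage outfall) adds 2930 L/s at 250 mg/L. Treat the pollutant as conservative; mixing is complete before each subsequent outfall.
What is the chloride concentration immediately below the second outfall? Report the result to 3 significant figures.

199 mg/L

After outfall 1: Q = 180000 + 21000 = 201000 L/s; C = (180000·18.00 + 21000·1740)/201000 = 197.9 mg/L.
After outfall 2: Q = 201000 + 2930 = 203900 L/s; C = (201000·197.9 + 2930·250.0)/203900 = 198.7 mg/L.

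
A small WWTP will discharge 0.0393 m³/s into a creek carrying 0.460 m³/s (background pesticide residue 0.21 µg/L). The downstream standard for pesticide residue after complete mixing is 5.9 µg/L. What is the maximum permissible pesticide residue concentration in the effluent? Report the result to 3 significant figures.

At the limit, (Qr·Cr + Qe·Cₑ)/(Qr + Qe) = 5.9:
Cₑ = (0.4993·5.9 − 0.4600·0.2100) / 0.03930 = 72.50 µg/L.

72.5 µg/L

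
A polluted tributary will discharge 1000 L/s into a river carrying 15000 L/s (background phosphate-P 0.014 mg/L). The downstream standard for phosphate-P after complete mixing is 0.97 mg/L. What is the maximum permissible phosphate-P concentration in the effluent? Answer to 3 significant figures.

At the limit, (Qr·Cr + Qe·Cₑ)/(Qr + Qe) = 0.97:
Cₑ = (16000·0.97 − 15000·0.01400) / 1000 = 15.31 mg/L.

15.3 mg/L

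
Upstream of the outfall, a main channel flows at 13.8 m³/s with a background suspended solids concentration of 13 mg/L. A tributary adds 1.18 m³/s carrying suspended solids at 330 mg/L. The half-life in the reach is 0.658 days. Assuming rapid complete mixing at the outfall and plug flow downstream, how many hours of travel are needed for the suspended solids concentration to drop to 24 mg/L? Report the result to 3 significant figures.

10.5 h

Mass balance: C = (13.80·13.00 + 1.180·330.0) / 14.98 = 568.8/14.98 = 37.97 mg/L.
Half-life 0.658 d → k = ln 2 / 0.658 = 1.053 d⁻¹.
37.97·exp(−k·t) = 24 → t = ln(37.97/24)/k = 37630 s = 10.45 h.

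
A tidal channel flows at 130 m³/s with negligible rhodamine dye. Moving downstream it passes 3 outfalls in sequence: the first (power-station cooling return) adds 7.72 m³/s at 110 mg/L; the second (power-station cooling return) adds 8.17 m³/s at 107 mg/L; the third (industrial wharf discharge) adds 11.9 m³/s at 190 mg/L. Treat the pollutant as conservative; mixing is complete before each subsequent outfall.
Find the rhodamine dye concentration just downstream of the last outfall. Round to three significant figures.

25.3 mg/L

After outfall 1: Q = 130.0 + 7.720 = 137.7 m³/s; C = (130.0·0 + 7.720·110.0)/137.7 = 6.166 mg/L.
After outfall 2: Q = 137.7 + 8.170 = 145.9 m³/s; C = (137.7·6.166 + 8.170·107.0)/145.9 = 11.81 mg/L.
After outfall 3: Q = 145.9 + 11.90 = 157.8 m³/s; C = (145.9·11.81 + 11.90·190.0)/157.8 = 25.25 mg/L.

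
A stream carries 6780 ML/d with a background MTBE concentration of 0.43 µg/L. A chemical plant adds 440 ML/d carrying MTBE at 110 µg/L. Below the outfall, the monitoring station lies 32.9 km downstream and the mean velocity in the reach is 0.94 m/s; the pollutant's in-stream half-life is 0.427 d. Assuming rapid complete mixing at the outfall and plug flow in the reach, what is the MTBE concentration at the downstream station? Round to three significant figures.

3.68 µg/L

Flow-weighted average: C = (6780·0.4300 + 440.0·110.0) / 7220 = 51320/7220 = 7.107 µg/L.
Travel time t = 32.9·1000 / 0.94 = 35000 s = 9.722 h.
Half-life 0.427 d → k = ln 2 / 0.427 = 1.623 d⁻¹.
Decay over the reach: 7.107·exp(−kt) = 7.107·0.5181 = 3.682 µg/L.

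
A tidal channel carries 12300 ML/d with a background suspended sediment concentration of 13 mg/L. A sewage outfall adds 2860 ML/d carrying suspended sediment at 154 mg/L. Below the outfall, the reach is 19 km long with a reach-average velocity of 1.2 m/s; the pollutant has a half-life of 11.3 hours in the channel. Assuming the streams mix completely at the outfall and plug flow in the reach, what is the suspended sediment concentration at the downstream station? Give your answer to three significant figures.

30.2 mg/L

Conservation of mass: C = (12300·13.00 + 2860·154.0) / 15160 = 600300/15160 = 39.60 mg/L.
Travel time t = 19·1000 / 1.2 = 15830 s = 4.398 h.
Half-life 11.3 h → k = ln 2 / 11.3 = 0.06134 h⁻¹ = 1.472 d⁻¹.
Decay over the reach: 39.60·exp(−kt) = 39.60·0.7635 = 30.24 mg/L.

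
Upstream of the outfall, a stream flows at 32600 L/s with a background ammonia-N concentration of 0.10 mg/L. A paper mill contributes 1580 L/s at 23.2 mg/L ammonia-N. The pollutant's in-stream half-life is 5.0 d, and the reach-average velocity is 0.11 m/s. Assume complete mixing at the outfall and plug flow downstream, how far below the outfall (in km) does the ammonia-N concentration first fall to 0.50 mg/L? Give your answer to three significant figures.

58.2 km

Flow-weighted average: C = (32600·0.1000 + 1580·23.20) / 34180 = 39920/34180 = 1.168 mg/L.
Half-life 5.0 d → k = ln 2 / 5.0 = 0.1386 d⁻¹.
Set 1.168·exp(−k·t) = 0.50 → t = ln(1.168/0.50)/k = 528700 s = 146.9 h.
Distance = v·t = 0.11·528700 = 58160 m = 58.16 km.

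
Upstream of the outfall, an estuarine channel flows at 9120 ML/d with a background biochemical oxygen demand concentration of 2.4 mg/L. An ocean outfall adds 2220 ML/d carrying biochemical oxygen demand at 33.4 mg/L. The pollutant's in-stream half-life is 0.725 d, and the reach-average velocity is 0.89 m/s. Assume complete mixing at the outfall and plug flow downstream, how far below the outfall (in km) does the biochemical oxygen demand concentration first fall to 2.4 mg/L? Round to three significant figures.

Flow-weighted average: C = (9120·2.400 + 2220·33.40) / 11340 = 96040/11340 = 8.469 mg/L.
Half-life 0.725 d → k = ln 2 / 0.725 = 0.9561 d⁻¹.
Set 8.469·exp(−k·t) = 2.4 → t = ln(8.469/2.4)/k = 113900 s = 31.65 h.
Distance = v·t = 0.89·113900 = 101400 m = 101.4 km.

101 km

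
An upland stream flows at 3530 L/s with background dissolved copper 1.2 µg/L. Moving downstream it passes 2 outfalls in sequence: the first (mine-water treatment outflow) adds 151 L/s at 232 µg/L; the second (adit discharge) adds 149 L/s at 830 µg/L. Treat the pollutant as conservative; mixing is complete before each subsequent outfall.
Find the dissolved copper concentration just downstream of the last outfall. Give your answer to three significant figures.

After outfall 1: Q = 3530 + 151.0 = 3681 L/s; C = (3530·1.200 + 151.0·232.0)/3681 = 10.67 µg/L.
After outfall 2: Q = 3681 + 149.0 = 3830 L/s; C = (3681·10.67 + 149.0·830.0)/3830 = 42.54 µg/L.

42.5 µg/L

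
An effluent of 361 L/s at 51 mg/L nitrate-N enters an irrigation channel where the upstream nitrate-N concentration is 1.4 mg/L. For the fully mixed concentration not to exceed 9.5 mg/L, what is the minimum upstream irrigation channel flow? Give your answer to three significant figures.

Set C_mix = 9.5: (Q·1.400 + 361.0·51.00) / (Q + 361.0) = 9.5
→ Q = 361.0·(51.00 − 9.5)/(9.5 − 1.400) = 1850 L/s.

1850 L/s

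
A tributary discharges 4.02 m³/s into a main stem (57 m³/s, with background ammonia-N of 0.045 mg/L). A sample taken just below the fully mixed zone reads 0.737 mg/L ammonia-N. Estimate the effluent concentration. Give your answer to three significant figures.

Mass balance: 57.00·0.04500 + 4.020·Cₑ = 61.02·0.7370
→ Cₑ = (61.02·0.7370 − 57.00·0.04500) / 4.020 = 10.55 mg/L.

10.5 mg/L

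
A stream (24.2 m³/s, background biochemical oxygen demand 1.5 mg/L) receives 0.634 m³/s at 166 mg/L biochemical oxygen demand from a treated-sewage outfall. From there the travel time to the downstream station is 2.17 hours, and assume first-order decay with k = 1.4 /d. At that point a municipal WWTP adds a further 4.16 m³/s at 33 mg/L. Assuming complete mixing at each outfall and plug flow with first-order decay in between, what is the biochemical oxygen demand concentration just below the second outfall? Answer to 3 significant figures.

Mixed concentration C = ΣQC/ΣQ = (24.20·1.500 + 0.6340·166.0) / 24.83 = 141.5/24.83 = 5.700 mg/L; combined flow 24.83 m³/s.
Applying C = C₀e^(−kt): 5.700 × 0.8811 = 5.022 mg/L.
At the second outfall, C = (24.83·5.022 + 4.160·33.00) / (24.83 + 4.160) = 9.036 mg/L.

9.04 mg/L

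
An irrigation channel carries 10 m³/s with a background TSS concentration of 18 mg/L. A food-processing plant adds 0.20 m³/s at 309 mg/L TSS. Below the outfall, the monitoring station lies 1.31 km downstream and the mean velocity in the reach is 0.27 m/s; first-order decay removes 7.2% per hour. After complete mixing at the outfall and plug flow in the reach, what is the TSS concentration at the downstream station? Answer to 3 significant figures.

Mass balance: C = (10.00·18.00 + 0.2000·309.0) / 10.20 = 241.8/10.20 = 23.71 mg/L.
Travel time t = 1.31·1000 / 0.27 = 4852 s = 1.348 h.
7.2%/h lost → k = −ln(1 − 0.072) = 0.07472 h⁻¹.
Applying C = C₀e^(−kt): 23.71 × 0.9042 = 21.43 mg/L.

21.4 mg/L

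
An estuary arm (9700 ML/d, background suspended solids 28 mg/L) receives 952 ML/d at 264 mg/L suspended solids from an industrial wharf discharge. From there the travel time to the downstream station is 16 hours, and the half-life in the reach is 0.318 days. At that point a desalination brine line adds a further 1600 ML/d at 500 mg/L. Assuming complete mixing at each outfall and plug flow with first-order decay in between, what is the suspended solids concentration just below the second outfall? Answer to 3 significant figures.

75.3 mg/L

Mixed concentration C = ΣQC/ΣQ = (9700·28.00 + 952.0·264.0) / 10650 = 522900/10650 = 49.09 mg/L; combined flow 10650 ML/d.
Half-life 0.318 d → k = ln 2 / 0.318 = 2.180 d⁻¹.
Decay over the reach: 49.09·exp(−kt) = 49.09·0.2338 = 11.48 mg/L.
At the second outfall, C = (10650·11.48 + 1600·500.0) / (10650 + 1600) = 75.28 mg/L.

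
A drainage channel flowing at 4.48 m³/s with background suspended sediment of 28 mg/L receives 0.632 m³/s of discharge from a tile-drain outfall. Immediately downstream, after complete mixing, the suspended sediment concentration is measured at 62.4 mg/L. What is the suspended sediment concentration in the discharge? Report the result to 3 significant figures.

306 mg/L

Mass balance: 4.480·28.00 + 0.6320·Cₑ = 5.112·62.40
→ Cₑ = (5.112·62.40 − 4.480·28.00) / 0.6320 = 306.2 mg/L.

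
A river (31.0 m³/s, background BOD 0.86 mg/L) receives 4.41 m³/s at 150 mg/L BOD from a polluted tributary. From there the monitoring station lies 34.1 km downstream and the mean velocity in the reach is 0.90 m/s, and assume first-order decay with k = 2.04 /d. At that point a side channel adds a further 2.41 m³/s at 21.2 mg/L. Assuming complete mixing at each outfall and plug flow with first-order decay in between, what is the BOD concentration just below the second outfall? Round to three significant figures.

Mass balance: C = (31.00·0.8600 + 4.410·150.0) / 35.41 = 688.2/35.41 = 19.43 mg/L; combined flow 35.41 m³/s.
Travel time t = 34.1·1000 / 0.90 = 37890 s = 10.52 h.
Applying C = C₀e^(−kt): 19.43 × 0.4088 = 7.944 mg/L.
At the second outfall, C = (35.41·7.944 + 2.410·21.20) / (35.41 + 2.410) = 8.789 mg/L.

8.79 mg/L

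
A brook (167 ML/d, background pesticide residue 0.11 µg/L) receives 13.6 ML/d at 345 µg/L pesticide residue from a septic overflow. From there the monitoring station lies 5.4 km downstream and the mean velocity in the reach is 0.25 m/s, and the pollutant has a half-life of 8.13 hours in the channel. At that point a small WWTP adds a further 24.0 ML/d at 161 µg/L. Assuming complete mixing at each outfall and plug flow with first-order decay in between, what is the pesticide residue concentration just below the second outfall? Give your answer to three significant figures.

32.7 µg/L

Conservation of mass: C = (167.0·0.1100 + 13.60·345.0) / 180.6 = 4710/180.6 = 26.08 µg/L; combined flow 180.6 ML/d.
Travel time t = 5.4·1000 / 0.25 = 21600 s = 6.000 h.
Half-life 8.13 h → k = ln 2 / 8.13 = 0.08526 h⁻¹ = 2.046 d⁻¹.
First-order decay: C = 26.08·exp(−k·t) = 26.08·0.5996 = 15.64 µg/L.
At the second outfall, C = (180.6·15.64 + 24.00·161.0) / (180.6 + 24.00) = 32.69 µg/L.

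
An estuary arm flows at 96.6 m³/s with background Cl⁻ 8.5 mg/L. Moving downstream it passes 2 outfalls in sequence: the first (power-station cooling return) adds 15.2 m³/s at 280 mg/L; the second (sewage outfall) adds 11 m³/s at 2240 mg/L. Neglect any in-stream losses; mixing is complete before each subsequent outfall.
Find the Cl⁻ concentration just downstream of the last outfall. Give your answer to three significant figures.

Below outfall 1: Q → 111.8 m³/s, C = (96.60·8.500 + 15.20·280.0)/111.8 = 45.41 mg/L.
Below outfall 2: Q → 122.8 m³/s, C = (111.8·45.41 + 11.00·2240)/122.8 = 242.0 mg/L.

242 mg/L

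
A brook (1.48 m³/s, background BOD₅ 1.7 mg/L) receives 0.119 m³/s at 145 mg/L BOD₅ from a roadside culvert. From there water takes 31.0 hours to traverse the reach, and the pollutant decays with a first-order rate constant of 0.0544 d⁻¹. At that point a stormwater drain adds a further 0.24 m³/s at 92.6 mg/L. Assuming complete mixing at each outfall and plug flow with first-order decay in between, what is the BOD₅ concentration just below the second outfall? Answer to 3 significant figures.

Mixed concentration C = ΣQC/ΣQ = (1.480·1.700 + 0.1190·145.0) / 1.599 = 19.77/1.599 = 12.36 mg/L; combined flow 1.599 m³/s.
Applying C = C₀e^(−kt): 12.36 × 0.9321 = 11.53 mg/L.
At the second outfall, C = (1.599·11.53 + 0.2400·92.60) / (1.599 + 0.2400) = 22.11 mg/L.

22.1 mg/L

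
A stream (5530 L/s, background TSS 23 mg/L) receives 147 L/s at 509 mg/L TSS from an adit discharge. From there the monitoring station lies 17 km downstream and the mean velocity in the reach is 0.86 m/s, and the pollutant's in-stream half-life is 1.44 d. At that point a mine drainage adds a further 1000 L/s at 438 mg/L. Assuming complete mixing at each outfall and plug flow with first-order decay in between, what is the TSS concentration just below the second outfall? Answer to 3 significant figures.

92.7 mg/L

Mixed concentration C = ΣQC/ΣQ = (5530·23.00 + 147.0·509.0) / 5677 = 202000/5677 = 35.58 mg/L; combined flow 5677 L/s.
Travel time t = 17·1000 / 0.86 = 19770 s = 5.491 h.
Half-life 1.44 d → k = ln 2 / 1.44 = 0.4814 d⁻¹.
First-order decay: C = 35.58·exp(−k·t) = 35.58·0.8957 = 31.87 mg/L.
At the second outfall, C = (5677·31.87 + 1000·438.0) / (5677 + 1000) = 92.70 mg/L.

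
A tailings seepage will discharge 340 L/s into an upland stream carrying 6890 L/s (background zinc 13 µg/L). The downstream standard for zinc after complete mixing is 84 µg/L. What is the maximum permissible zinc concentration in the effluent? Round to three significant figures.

1520 µg/L

At the limit, (Qr·Cr + Qe·Cₑ)/(Qr + Qe) = 84:
Cₑ = (7230·84 − 6890·13.00) / 340.0 = 1523 µg/L.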